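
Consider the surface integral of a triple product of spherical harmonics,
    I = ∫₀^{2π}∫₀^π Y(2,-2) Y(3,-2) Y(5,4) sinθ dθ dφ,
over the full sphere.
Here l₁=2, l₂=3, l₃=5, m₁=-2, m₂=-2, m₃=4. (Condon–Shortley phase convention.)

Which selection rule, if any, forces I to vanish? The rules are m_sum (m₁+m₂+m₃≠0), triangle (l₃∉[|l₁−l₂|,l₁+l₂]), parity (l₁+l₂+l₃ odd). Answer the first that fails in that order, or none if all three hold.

none

azimuthal sum: -2 − 2 + 4 = 0  ✓
1 ≤ 5 ≤ 5 (triangle on l)  ✓
L = 2 + 3 + 5 = 10 (even)  ✓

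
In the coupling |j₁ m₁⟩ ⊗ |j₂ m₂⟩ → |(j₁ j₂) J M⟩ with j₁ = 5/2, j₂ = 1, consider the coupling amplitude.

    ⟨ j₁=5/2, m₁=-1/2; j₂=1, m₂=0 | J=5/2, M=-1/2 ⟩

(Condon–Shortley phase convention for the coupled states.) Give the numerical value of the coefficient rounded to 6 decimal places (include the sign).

√[6·1!4!1!/7! · 2!3!1!1!2!3!] = √(144/35)
  +(−1)^0/∏(0,1,3,1,1,0)! = 1/6  (running 1/6)
  +(−1)^1/∏(1,0,2,0,2,1)! = -1/4  (running -1/12)
⟨..|..⟩ = √(144/35)·(-1/12) = -0.169031

−√(1/35) = -0.169031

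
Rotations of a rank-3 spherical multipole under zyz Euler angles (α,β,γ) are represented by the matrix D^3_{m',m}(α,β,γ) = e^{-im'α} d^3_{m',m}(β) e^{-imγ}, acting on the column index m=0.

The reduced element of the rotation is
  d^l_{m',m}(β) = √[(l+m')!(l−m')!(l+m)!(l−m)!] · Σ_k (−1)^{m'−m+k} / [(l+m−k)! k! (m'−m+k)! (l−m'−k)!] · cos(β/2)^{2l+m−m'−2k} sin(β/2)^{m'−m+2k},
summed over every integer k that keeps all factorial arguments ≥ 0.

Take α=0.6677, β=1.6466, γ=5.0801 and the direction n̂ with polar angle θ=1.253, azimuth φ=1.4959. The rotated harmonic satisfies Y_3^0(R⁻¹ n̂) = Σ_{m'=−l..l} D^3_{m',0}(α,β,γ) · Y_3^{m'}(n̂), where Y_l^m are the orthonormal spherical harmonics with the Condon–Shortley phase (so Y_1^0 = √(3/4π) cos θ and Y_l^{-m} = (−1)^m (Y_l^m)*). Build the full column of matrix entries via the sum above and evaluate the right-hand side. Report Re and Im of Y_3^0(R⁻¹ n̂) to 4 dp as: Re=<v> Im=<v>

Need the full column D^3_{m',0} for m'=−3..3 at α=0.6677, β=1.6466, γ=5.0801.
cos(β/2)=0.679805, sin(β/2)=0.733393
d^3_{-3,0}: single k=3 term ⇒ +0.554215;  D = -0.232196+0.503229i
d^3_{-2,0}: k∈[2..3] ⇒ +0.629174 -0.732279 = -0.103104;  D = -0.024047-0.100261i
d^3_{-1,0}: k∈[1..3] ⇒ +0.368849 -1.287879 +0.499642 = -0.419388;  D = -0.329323-0.259677i
d^3_{0,0}: k∈[0..3] ⇒ +0.098697 -1.033839 +1.203257 -0.155604 = +0.112511;  D = +0.112511+0.000000i
d^3_{1,0}: k∈[0..2] ⇒ -0.368849 +1.287879 -0.499642 = +0.419388;  D = +0.329323-0.259677i
d^3_{2,0}: k∈[0..1] ⇒ +0.629174 -0.732279 = -0.103104;  D = -0.024047+0.100261i
d^3_{3,0}: single k=0 term ⇒ -0.554215;  D = +0.232196+0.503229i
Y_3^{m'}(θ=1.253,φ=1.4959) and Σ D·Y over m':
  (-0.2322+0.5032i)·(-0.0797+0.3486i)  (-0.0240-0.1003i)·(-0.2849-0.0430i)  (-0.3293-0.2597i)·(-0.0118+0.1567i)  (+0.1125+0.0000i)·(-0.2929+0.0000i)  (+0.3293-0.2597i)·(+0.0118+0.1567i)  (-0.0240+0.1003i)·(-0.2849+0.0430i)  (+0.2322+0.5032i)·(+0.0797+0.3486i)
Y_3^0(R⁻¹ n̂) = -0.252649+0.000000i

Re=-0.2526 Im=0.0000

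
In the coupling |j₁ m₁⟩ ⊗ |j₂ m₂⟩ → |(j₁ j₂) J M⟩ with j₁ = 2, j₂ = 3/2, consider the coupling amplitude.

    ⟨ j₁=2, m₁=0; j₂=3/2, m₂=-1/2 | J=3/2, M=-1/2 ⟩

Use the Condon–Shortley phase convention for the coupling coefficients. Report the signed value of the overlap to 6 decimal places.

√[4·2!2!1!/6! · 2!2!1!2!1!2!] = √(16/45)
  +(−1)^0/∏(0,2,2,1,0,0)! = 1/4  (running 1/4)
  +(−1)^1/∏(1,1,1,0,1,1)! = -1  (running -3/4)
⟨..|..⟩ = √(16/45)·(-3/4) = -0.447214

-0.447214  (= −√(1/5))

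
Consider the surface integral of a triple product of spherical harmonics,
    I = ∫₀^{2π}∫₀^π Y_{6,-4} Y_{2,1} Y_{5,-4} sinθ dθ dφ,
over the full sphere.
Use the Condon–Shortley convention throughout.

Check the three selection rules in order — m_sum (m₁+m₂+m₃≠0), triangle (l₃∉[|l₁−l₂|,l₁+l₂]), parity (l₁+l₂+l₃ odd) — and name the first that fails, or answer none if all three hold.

m_sum

azimuthal sum: -4 + 1 − 4 = -7  ✗
4 ≤ 5 ≤ 8 (triangle on l)
L = 6 + 2 + 5 = 13 (odd)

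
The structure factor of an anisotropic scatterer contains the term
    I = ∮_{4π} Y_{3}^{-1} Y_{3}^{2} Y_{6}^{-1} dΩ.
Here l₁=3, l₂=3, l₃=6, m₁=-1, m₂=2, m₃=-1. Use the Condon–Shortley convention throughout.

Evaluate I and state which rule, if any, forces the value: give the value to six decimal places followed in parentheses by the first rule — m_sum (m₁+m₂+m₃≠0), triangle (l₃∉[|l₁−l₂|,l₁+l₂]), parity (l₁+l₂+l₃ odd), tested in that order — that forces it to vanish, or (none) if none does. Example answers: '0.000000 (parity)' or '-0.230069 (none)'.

-0.121471 (none)

Checks pass: Σm=0; 12 even; l₃=6∈[0,6].
(2·3+1)(2·3+1)(2·6+1) = 637
Δ: 0! 6! 6! / 13! → 1/12012
sum: t=0:+1/1296 = 1/1296
3j²(3 3 6; 0 0 0) = Δ·Π!·Σ² = 100/3003  (sign +1)
sum: t=0:+1/5760 = 1/5760
3j²(3 3 6; -1 2 -1) = Δ·Π!·Σ² = 5/572  (sign -1)
combine: 4πI² = 637·100/3003·5/572 = 875/4719
take √, sign -1: I = -0.12147142
No selection rule forces the value: the integral is nonzero (none).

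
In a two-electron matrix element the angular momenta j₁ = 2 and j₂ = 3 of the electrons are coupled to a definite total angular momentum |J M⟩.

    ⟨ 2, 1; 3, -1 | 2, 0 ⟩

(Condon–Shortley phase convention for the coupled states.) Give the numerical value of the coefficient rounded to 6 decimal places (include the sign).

-0.377964

j₁+j₂−J=3  J+j₁−j₂=1  J−j₁+j₂=3  j₁+j₂+J+1=8
(j₁±m₁, j₂±m₂, J±M) = (3,1,2,4,2,2)
P² = 36/7
sum k=0..1:
  [0] +1/12 = 1/12
  [1] −1/4 = -1/4
S = -1/6
C² = P²·S² = 1/7 ; C = -0.377964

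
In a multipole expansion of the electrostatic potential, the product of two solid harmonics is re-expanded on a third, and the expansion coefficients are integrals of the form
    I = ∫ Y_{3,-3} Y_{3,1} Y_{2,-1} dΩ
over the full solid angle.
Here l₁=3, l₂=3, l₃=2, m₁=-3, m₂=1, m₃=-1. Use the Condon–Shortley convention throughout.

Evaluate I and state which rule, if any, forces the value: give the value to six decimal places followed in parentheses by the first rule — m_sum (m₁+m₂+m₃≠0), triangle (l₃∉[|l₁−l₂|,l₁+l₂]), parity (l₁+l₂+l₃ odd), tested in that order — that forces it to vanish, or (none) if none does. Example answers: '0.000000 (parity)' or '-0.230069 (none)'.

0.000000 (m_sum)

m-sum = -3 + 1 − 1 = -3 ≠ 0 ⇒ I = 0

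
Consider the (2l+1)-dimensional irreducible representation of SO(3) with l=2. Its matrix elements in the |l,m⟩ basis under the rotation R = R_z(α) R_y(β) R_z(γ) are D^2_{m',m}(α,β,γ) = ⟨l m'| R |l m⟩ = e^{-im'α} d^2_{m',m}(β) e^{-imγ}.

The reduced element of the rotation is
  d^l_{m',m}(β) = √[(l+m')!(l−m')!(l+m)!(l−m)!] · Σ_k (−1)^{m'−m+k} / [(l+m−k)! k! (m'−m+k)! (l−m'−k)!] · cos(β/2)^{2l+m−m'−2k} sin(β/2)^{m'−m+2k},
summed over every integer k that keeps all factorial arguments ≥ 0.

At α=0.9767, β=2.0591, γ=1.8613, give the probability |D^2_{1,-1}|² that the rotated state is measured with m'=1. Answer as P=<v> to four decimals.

P=0.0021

D^2_{1,-1}(0.9767,2.0591,1.8613) = e^{-i·1·0.9767}·d^2_{1,-1}(2.0591)·e^{-i·-1·1.8613}. Compute d first:
c=cos(2.059100/2)=0.515205, s=sin(2.059100/2)=0.857067; N=√[6·1·1·6]=6.000000
The bounds max(0,m−m')=0 and min(l+m,l−m')=1 give 2 terms
  k=0: (−1)^2·6.0000/(2)·0.5152^2·0.8571^2 = +0.584939
  k=1: (−1)^3·6.0000/(6)·0.5152^0·0.8571^4 = -0.539585
d^2_{1,-1}(2.0591) = +0.584939 -0.539585 = +0.045354
|D^2_{1,-1}|² = |d^2_{1,-1}(β)|² = (+0.045354)² = 0.002057 (the z-rotation phases have unit modulus)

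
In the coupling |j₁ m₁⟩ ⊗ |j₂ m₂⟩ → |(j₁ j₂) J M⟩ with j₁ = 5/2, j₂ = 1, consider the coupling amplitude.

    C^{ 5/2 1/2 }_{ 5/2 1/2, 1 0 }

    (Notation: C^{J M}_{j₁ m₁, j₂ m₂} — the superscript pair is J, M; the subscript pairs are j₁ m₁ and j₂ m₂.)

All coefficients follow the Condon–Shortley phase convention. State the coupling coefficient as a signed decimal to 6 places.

√[6·1!4!1!/7! · 3!2!1!1!3!2!] = √(144/35)
  +(−1)^0/∏(0,1,2,1,2,0)! = 1/4  (running 1/4)
  +(−1)^1/∏(1,0,1,0,3,1)! = -1/6  (running 1/12)
⟨..|..⟩ = √(144/35)·(1/12) = +0.169031

+0.169031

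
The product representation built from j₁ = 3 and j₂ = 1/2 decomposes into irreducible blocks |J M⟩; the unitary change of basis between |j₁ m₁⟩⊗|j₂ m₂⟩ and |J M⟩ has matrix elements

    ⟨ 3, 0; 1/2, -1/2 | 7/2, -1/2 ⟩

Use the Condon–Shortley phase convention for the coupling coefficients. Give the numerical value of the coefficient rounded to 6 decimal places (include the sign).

triangle: 0!*6!*1!/8! = 720/40320
(j±m)!: 3!*3!*0!*1!*3!*4! = 5184
prefactor² = (2J+1)*Δ*N² = 5184/7
  k=0: +1/(0!*0!*3!*0!*3!*1!) = 1/36
Σ = 1/36  ⇒  CG² = 5184/7*(1/36)² = 4/7
CG = +√(4/7) = +0.755929

+√(4/7) = +0.755929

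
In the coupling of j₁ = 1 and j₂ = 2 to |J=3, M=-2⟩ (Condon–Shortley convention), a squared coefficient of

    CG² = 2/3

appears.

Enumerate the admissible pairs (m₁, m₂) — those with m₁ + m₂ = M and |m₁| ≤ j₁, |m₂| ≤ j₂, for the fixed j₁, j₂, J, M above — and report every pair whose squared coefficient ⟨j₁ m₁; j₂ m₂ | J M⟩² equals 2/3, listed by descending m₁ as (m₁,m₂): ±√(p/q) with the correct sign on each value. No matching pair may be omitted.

Admissible pairs with m₁+m₂ = M = -2: (-1,-1), (0,-2)
  (m₁,m₂)=(0,-2): CG² = 1/3, CG = +√(1/3)
  (m₁,m₂)=(-1,-1): CG² = 2/3, CG = +√(2/3)   ← matches the target
Pairs with CG² = 2/3: (-1,-1): +√(2/3)

(-1,-1): +√(2/3)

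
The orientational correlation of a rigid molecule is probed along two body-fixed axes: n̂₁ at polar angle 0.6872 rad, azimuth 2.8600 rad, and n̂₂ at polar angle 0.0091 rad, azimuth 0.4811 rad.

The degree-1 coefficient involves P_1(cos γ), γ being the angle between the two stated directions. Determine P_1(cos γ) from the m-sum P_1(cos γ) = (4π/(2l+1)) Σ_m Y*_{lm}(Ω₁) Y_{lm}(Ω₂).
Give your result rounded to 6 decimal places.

Term-by-term m-sum for l=1 (normalisation 4π/3 = 4.188790):
  m=-1: Y*=-0.21054 + 0.06091j  Y=0.00279 - 0.00145j  product -0.00050 + 0.00048j
  m=+0: Y*=0.37770 + 0.00000j  Y=0.48858 + 0.00000j  product 0.18454 + 0.00000j
  m=+1: Y*=0.21054 + 0.06091j  Y=-0.00279 - 0.00145j  product -0.00050 - 0.00048j
Total Σ_m = 0.18354 + 0.00000j. Multiply by 4.188790: 0.76882 + 0.00000j. P_1(cos γ) = 0.768820

0.768820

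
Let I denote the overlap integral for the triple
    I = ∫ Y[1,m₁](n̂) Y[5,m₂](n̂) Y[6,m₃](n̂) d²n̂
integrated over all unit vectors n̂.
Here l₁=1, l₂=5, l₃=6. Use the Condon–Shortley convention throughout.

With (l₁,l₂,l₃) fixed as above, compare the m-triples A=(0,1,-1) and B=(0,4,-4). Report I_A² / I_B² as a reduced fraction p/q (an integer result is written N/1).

7/4

l's match ⇒ only the (l;m) 3-j factors differ between A and B.
A: triangle coeff Δ(1,5,6) = 1/858; Σ_t [0,0]: t=0:+1/17280 = 1/17280; (3j)²=35/858 [(1 5 6; 0 1 -1)], sign=-1
B: triangle coeff Δ(1,5,6) = 1/858; Σ_t [0,0]: t=0:+1/362880 = 1/362880; (3j)²=10/429 [(1 5 6; 0 4 -4)], sign=+1
I_A²/I_B² = (35/858)/(10/429) = 7/4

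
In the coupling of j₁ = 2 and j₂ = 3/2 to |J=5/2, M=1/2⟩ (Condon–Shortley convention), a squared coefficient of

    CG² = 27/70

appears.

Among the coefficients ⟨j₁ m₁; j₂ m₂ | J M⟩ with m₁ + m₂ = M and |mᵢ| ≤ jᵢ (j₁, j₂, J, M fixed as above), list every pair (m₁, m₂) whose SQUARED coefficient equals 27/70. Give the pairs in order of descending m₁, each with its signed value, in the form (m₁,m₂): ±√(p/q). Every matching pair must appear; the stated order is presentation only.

Admissible pairs with m₁+m₂ = M = 1/2: (-1,3/2), (0,1/2), (1,-1/2), (2,-3/2)
  (m₁,m₂)=(2,-3/2): CG² = 6/35, CG = +√(6/35)
  (m₁,m₂)=(1,-1/2): CG² = 5/14, CG = +√(5/14)
  (m₁,m₂)=(0,1/2): CG² = 3/35, CG = −√(3/35)
  (m₁,m₂)=(-1,3/2): CG² = 27/70, CG = −√(27/70)   ← matches the target
Pairs with CG² = 27/70: (-1,3/2): −√(27/70)

(-1,3/2): −√(27/70)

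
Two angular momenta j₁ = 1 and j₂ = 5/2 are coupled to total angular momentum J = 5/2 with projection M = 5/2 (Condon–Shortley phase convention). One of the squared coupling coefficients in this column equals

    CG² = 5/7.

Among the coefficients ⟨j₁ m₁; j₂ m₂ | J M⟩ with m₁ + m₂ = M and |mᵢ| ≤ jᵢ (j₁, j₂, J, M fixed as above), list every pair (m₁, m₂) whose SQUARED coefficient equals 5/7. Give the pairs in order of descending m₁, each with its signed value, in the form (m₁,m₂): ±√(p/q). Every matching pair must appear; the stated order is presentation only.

(0,5/2): −√(5/7)

Admissible pairs with m₁+m₂ = M = 5/2: (0,5/2), (1,3/2)
  (m₁,m₂)=(1,3/2): CG² = 2/7, CG = +√(2/7)
  (m₁,m₂)=(0,5/2): CG² = 5/7, CG = −√(5/7)   ← matches the target
Pairs with CG² = 5/7: (0,5/2): −√(5/7)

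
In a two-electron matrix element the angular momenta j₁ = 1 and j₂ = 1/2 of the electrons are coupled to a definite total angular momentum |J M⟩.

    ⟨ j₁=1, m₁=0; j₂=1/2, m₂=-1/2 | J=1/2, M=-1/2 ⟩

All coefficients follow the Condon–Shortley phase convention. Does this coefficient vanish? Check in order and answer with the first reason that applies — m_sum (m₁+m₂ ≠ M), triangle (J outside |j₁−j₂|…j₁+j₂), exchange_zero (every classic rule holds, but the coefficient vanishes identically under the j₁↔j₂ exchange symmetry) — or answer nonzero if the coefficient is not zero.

m-sum: m₁+m₂ = 0+(-1/2) = -1/2, M = -1/2  ✓
triangle: |j₁−j₂| = 1/2 ≤ J = 1/2 ≤ j₁+j₂ = 3/2  ✓
exchange: j₁≠j₂ or m₁≠m₂ — the exchange symmetry imposes no constraint here
value check: CG = +√(1/3) = +0.577350 ≠ 0

nonzero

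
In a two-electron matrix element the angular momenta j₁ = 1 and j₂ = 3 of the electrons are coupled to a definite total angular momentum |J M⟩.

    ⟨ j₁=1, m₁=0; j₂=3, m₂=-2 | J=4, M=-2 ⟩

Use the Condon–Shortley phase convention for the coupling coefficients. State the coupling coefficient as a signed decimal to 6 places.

j₁+j₂−J=0  J+j₁−j₂=2  J−j₁+j₂=6  j₁+j₂+J+1=9
(j₁±m₁, j₂±m₂, J±M) = (1,1,1,5,2,6)
P² = 43200/7
sum k=0..0:
  [0] +1/120 = 1/120
S = 1/120
C² = P²·S² = 3/7 ; C = +0.654654

+0.654654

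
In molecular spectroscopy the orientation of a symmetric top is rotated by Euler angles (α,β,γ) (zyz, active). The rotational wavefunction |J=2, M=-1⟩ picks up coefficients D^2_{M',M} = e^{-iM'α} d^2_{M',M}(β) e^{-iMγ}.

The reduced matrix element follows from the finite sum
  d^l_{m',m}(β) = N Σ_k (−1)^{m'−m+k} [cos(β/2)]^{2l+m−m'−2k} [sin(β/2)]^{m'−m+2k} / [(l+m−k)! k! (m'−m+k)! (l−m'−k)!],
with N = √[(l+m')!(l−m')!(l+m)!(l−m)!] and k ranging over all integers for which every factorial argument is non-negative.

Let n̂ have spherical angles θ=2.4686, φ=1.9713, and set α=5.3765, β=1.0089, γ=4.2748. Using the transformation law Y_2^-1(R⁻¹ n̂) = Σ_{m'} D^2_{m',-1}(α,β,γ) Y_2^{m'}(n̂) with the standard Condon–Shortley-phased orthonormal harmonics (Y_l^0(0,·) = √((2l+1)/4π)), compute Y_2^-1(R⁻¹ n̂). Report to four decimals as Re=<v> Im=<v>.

Re=0.2086 Im=0.1718

Need the full column D^2_{m',-1} for m'=−2..2 at α=5.3765, β=1.0089, γ=4.2748.
cos(β/2)=0.875440, sin(β/2)=0.483326
d^2_{-2,-1}: single k=1 term ⇒ +0.648560;  D = -0.504236+0.407892i
d^2_{-1,-1}: k∈[0..1] ⇒ +0.587363 -0.537100 = +0.050263;  D = -0.048979-0.011289i
d^2_{0,-1}: k∈[0..1] ⇒ -0.794320 +0.242116 = -0.552205;  D = +0.234000+0.500174i
d^2_{1,-1}: k∈[0..1] ⇒ +0.537100 -0.054571 = +0.482529;  D = +0.218142-0.430405i
d^2_{2,-1}: single k=0 term ⇒ -0.197687;  D = -0.193939+0.038308i
Y_2^{m'}(θ=2.4686,φ=1.9713) and Σ D·Y over m':
  (-0.5042+0.4079i)·(-0.1045+0.1078i)  (-0.0490-0.0113i)·(+0.1468+0.3468i)  (+0.2340+0.5002i)·(+0.2632+0.0000i)  (+0.2181-0.4304i)·(-0.1468+0.3468i)  (-0.1939+0.0383i)·(-0.1045-0.1078i)
Y_2^-1(R⁻¹ n̂) = +0.208621+0.171766i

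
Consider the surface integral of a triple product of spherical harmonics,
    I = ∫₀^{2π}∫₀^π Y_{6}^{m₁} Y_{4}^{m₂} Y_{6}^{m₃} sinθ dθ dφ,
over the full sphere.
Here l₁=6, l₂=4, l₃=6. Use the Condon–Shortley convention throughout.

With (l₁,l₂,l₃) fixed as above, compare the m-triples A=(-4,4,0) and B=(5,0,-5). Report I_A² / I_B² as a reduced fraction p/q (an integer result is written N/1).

245/121

Shared (l₁,l₂,l₃)=(6,4,6): N and (l;000)² cancel in I_A²/I_B².
A: Δ = 4!·8!·4!/17! = 1/15315300; Racah Σ t=4..4: t=4:+1/829440 = 1/829440; ⇒ 3j(6 4 6; -4 4 0)² = 35/2431, sgn +1
B: Δ = 4!·8!·4!/17! = 1/15315300; Racah Σ t=0..1: t=0:+1/2903040 t=1:−1/1451520 = -1/2903040; ⇒ 3j(6 4 6; 5 0 -5)² = 11/1547, sgn +1
I_A²/I_B² = (35/2431)/(11/1547) = 245/121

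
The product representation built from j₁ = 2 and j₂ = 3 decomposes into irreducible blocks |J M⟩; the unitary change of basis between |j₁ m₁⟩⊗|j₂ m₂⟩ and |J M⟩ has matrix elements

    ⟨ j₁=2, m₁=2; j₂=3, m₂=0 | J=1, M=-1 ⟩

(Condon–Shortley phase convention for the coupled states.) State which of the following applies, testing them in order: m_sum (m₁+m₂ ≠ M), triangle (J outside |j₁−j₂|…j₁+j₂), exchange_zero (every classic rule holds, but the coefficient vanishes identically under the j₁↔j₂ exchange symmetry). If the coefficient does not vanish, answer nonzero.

m_sum

m-sum: m₁+m₂ = 2+0 = 2, M = -1  ✗ ⇒ coefficient is 0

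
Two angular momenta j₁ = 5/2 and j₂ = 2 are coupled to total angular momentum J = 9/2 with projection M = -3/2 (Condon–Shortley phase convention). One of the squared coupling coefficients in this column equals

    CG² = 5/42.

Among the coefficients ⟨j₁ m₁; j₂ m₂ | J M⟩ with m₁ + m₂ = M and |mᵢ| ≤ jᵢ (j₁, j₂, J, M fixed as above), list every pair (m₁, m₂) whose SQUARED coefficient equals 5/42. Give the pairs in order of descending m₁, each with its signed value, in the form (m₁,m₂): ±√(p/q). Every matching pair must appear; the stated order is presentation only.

(1/2,-2): +√(5/42)

Admissible pairs with m₁+m₂ = M = -3/2: (-5/2,1), (-3/2,0), (-1/2,-1), (1/2,-2)
  (m₁,m₂)=(1/2,-2): CG² = 5/42, CG = +√(5/42)   ← matches the target
  (m₁,m₂)=(-1/2,-1): CG² = 10/21, CG = +√(10/21)
  (m₁,m₂)=(-3/2,0): CG² = 5/14, CG = +√(5/14)
  (m₁,m₂)=(-5/2,1): CG² = 1/21, CG = +√(1/21)
Pairs with CG² = 5/42: (1/2,-2): +√(5/42)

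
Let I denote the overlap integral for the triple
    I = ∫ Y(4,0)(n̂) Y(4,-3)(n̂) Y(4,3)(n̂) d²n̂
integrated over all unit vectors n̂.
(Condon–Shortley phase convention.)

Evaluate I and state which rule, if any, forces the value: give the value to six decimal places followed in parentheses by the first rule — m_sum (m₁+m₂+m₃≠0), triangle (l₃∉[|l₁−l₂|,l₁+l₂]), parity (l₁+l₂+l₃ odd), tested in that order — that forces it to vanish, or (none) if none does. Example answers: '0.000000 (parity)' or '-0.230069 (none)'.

Rules hold: Σm=0, L=12 even, 0≤4≤8.
N = 9·9·9 = 729
Δ = 4!·4!·4!/13! = 1/450450
Racah Σ t=0..4: t=0:+1/13824 t=1:−1/216 t=2:+1/64 t=3:−1/216 t=4:+1/13824 = 5/768
⇒ 3j(4 4 4; 0 0 0)² = 18/1001, sgn +1
Racah Σ t=0..1: t=0:+1/3456 t=1:−1/864 = -1/1152
⇒ 3j(4 4 4; 0 -3 3)² = 7/286, sgn +1
4πI² = N·(3j₀)²·(3jₘ)² = 6561/20449
I = +1·√(0.320847/4π) = 0.15978796
No selection rule forces the value: the integral is nonzero (none).

0.159788 (none)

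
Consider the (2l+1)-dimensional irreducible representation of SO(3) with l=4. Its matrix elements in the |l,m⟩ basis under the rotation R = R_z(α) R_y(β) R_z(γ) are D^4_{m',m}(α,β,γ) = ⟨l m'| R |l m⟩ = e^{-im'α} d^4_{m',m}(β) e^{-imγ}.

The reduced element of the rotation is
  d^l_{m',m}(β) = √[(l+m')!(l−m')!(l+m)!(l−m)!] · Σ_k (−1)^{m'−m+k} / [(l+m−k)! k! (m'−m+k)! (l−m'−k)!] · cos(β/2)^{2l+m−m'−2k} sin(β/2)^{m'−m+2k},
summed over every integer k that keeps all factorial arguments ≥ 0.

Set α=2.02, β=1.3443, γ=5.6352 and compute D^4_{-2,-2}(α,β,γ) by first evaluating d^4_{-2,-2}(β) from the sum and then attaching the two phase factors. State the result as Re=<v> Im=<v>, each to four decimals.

Re=0.0757 Im=-0.0318

First d^4_{-2,-2}(β=1.3443), then the phase factors e^{-i(-2)α} and e^{-i(-2)γ}:
c=cos(1.344300/2)=0.782485, s=sin(1.344300/2)=0.622670; N=√[2·720·2·720]=1440.000000
Admissible k: 0..2 (factorial args all ≥0)
  k=0: (−1)^0·1440.0000/(1440)·0.7825^8·0.6227^0 = +0.140542
  k=1: (−1)^1·1440.0000/(120)·0.7825^6·0.6227^2 = -1.067953
  k=2: (−1)^2·1440.0000/(96)·0.7825^4·0.6227^4 = +0.845329
d^4_{-2,-2}(1.3443) = +0.140542 -1.067953 +0.845329 = -0.082081
Attach z-rotation phases: D = e^{-i(-2)(2.0200)}·(-0.082081)·e^{-i(-2)(5.6352)} = +0.075680-0.031780i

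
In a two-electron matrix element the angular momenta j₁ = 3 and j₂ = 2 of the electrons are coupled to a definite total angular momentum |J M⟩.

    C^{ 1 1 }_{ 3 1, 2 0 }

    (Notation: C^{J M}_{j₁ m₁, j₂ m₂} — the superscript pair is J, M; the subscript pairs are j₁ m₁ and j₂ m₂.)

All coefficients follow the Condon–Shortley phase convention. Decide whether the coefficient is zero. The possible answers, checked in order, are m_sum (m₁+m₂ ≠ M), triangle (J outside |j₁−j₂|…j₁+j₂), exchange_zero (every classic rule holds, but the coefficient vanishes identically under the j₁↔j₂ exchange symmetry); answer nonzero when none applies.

m-sum: m₁+m₂ = 1+0 = 1, M = 1  ✓
triangle: |j₁−j₂| = 1 ≤ J = 1 ≤ j₁+j₂ = 5  ✓
exchange: j₁≠j₂ or m₁≠m₂ — the exchange symmetry imposes no constraint here
value check: CG = +√(6/35) = +0.414039 ≠ 0

nonzero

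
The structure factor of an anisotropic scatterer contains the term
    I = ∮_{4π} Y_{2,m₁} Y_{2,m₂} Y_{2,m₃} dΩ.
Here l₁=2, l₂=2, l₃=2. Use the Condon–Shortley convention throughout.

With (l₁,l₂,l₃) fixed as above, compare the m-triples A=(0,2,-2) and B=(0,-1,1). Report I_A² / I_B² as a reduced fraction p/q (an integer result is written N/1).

4/1

Same 2,2,2: normalisation and zero-m 3j drop out of the ratio.
A: Δ: 2! 2! 2! / 7! → 1/630; sum: t=2:+1/8 = 1/8; 3j²(2 2 2; 0 2 -2) = Δ·Π!·Σ² = 2/35  (sign +1)
B: Δ: 2! 2! 2! / 7! → 1/630; sum: t=0:+1/4 t=1:−1/2 = -1/4; 3j²(2 2 2; 0 -1 1) = Δ·Π!·Σ² = 1/70  (sign +1)
I_A²/I_B² = (2/35)/(1/70) = 4/1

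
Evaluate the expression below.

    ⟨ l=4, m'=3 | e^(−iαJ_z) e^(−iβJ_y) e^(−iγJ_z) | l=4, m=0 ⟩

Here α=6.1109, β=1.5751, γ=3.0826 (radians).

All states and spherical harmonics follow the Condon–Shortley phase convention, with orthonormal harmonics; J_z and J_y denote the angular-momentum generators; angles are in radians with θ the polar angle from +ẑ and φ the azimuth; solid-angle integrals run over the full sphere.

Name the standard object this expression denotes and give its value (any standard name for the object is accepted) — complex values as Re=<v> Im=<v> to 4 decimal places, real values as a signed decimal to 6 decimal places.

This is a Wigner D-matrix element — the rotation-matrix element ⟨l m'| R(α,β,γ) |l m⟩ in the angular-momentum basis.
First d^4_{3,0}(β=1.5751), then the phase factors e^{-i(3)α} and e^{-i(0)γ}:
Half-angle: c=0.705584, s=0.708627. N=√(5040·1·24·24)=1703.830978
k∈{0,1} keeps every argument non-negative
  k=0: (−1)^3·1703.8310/(144)·0.7056^5·0.7086^3 = -0.736307
  k=1: (−1)^4·1703.8310/(144)·0.7056^3·0.7086^5 = +0.742672
d^4_{3,0}(1.5751) = -0.736307 +0.742672 = +0.006365
Attach z-rotation phases: D = e^{-i(3)(6.1109)}·(+0.006365)·e^{-i(0)(3.0826)} = +0.005534+0.003145i

Wigner D-matrix element, Re=0.0055 Im=0.0031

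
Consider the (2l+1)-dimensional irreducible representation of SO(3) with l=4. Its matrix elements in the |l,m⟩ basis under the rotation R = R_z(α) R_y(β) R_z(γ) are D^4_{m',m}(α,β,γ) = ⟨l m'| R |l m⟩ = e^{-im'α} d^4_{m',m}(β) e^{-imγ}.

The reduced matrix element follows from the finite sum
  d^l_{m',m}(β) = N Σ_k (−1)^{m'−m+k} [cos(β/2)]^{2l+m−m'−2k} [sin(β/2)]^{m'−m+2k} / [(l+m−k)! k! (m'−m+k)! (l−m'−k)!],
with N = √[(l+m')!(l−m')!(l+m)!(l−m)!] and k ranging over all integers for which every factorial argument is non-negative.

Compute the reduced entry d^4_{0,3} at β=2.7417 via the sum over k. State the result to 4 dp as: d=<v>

d^4_{0,3}(β=2.7417) via the finite sum:
c=cos(2.741700/2)=0.198617, s=sin(2.741700/2)=0.980077; N=√[24·24·5040·1]=1703.830978
k∈{3,4} keeps every argument non-negative
  k=3: (−1)^0·1703.8310/(144)·0.1986^5·0.9801^3 = +0.003443
  k=4: (−1)^1·1703.8310/(144)·0.1986^3·0.9801^5 = -0.083833
d^4_{0,3}(2.7417) = +0.003443 -0.083833 = -0.080390

d=-0.0804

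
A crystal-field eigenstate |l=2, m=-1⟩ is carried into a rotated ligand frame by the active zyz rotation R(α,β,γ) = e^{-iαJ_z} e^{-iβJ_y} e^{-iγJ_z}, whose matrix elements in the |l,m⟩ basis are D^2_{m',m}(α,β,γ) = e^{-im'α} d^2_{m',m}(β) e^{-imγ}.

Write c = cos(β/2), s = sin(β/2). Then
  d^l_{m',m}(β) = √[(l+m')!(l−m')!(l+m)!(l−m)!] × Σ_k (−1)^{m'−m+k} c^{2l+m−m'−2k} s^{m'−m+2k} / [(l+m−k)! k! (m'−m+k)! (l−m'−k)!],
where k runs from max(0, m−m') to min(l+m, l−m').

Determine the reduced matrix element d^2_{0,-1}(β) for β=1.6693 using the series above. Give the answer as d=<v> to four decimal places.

d^2_{0,-1}(β=1.6693) via the finite sum:
c=cos(1.669300/2)=0.671437, s=sin(1.669300/2)=0.741062; N=√[2·2·1·6]=4.898979
Admissible k: 0..1 (factorial args all ≥0)
  k=0: (−1)^1·4.8990/(2)·0.6714^3·0.7411^1 = -0.549472
  k=1: (−1)^2·4.8990/(2)·0.6714^1·0.7411^3 = +0.669335
d^2_{0,-1}(1.6693) = -0.549472 +0.669335 = +0.119863

d=0.1199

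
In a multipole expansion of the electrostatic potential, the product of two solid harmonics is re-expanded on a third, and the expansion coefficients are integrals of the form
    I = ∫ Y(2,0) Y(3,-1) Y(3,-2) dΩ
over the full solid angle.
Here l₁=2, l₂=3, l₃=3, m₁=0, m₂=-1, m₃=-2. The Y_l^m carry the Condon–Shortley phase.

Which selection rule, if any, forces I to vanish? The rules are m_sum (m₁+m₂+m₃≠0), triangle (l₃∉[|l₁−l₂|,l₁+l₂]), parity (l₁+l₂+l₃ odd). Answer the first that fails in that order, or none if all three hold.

m_sum

m₁+m₂+m₃ = 0 − 1 − 2 = -3  ✗
triangle: |2−3|=1 ≤ l₃=3 ≤ 2+3=5
parity: l₁+l₂+l₃ = 8 is even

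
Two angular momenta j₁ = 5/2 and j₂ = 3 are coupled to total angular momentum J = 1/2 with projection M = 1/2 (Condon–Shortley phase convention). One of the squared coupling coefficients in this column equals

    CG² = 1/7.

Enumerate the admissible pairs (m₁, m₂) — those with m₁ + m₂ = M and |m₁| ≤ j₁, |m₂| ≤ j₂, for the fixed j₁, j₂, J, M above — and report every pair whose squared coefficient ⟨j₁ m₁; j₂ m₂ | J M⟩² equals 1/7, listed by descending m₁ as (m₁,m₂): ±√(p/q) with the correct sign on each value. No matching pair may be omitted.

(1/2,0): +√(1/7)

Admissible pairs with m₁+m₂ = M = 1/2: (-5/2,3), (-3/2,2), (-1/2,1), (1/2,0), (3/2,-1), (5/2,-2)
  (m₁,m₂)=(5/2,-2): CG² = 1/21, CG = +√(1/21)
  (m₁,m₂)=(3/2,-1): CG² = 2/21, CG = −√(2/21)
  (m₁,m₂)=(1/2,0): CG² = 1/7, CG = +√(1/7)   ← matches the target
  (m₁,m₂)=(-1/2,1): CG² = 4/21, CG = −√(4/21)
  (m₁,m₂)=(-3/2,2): CG² = 5/21, CG = +√(5/21)
  (m₁,m₂)=(-5/2,3): CG² = 2/7, CG = −√(2/7)
Pairs with CG² = 1/7: (1/2,0): +√(1/7)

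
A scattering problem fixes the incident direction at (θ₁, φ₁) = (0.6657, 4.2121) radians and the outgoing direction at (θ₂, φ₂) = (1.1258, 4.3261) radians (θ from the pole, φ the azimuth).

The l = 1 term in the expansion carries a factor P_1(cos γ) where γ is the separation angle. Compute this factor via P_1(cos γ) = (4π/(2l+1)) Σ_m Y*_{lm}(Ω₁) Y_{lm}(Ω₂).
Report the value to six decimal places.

Summing Y*_{l m}(θ₁,φ₁)·Y_{l m}(θ₂,φ₂) over m ∈ [−1, 1]; prefactor 4π/(2·1+1) = 4.188790:
  m=-1: Y*=-0.10235 - 0.18723j  Y=-0.11749 + 0.28887j  product 0.06611 - 0.00757j
  m=+0: Y*=0.38428 + 0.00000j  Y=0.21032 + 0.00000j  product 0.08082 + 0.00000j
  m=+1: Y*=0.10235 - 0.18723j  Y=0.11749 + 0.28887j  product 0.06611 + 0.00757j
Total Σ_m = 0.21304 + 0.00000j. Multiply by 4.188790: 0.89239 + 0.00000j. P_1(cos γ) = 0.892390

0.892390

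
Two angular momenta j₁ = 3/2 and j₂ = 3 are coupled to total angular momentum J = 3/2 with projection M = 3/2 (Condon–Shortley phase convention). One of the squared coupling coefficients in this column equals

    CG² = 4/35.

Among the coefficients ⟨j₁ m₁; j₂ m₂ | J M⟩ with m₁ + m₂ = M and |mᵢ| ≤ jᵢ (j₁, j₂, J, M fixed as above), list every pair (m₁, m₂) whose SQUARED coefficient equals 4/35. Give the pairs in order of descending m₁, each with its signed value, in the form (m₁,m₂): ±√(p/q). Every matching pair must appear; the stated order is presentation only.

(1/2,1): −√(4/35)

Admissible pairs with m₁+m₂ = M = 3/2: (-3/2,3), (-1/2,2), (1/2,1), (3/2,0)
  (m₁,m₂)=(3/2,0): CG² = 1/35, CG = +√(1/35)
  (m₁,m₂)=(1/2,1): CG² = 4/35, CG = −√(4/35)   ← matches the target
  (m₁,m₂)=(-1/2,2): CG² = 2/7, CG = +√(2/7)
  (m₁,m₂)=(-3/2,3): CG² = 4/7, CG = −√(4/7)
Pairs with CG² = 4/35: (1/2,1): −√(4/35)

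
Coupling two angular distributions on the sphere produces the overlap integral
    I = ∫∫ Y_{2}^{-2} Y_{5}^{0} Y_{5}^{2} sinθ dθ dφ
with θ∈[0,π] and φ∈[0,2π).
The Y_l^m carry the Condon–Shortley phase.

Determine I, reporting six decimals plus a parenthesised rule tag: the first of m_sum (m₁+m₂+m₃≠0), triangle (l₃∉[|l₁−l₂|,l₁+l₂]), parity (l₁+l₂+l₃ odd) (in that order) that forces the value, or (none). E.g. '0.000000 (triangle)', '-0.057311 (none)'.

-0.191372 (none)

Rules hold: Σm=0, L=12 even, 3≤5≤7.
N = 5·11·11 = 605
Δ = 2!·2!·8!/13! = 1/38610
Racah Σ t=0..2: t=0:+1/2880 t=1:−1/576 t=2:+1/2880 = -1/960
⇒ 3j(2 5 5; 0 0 0)² = 10/429, sgn +1
Racah Σ t=2..2: t=2:+1/2880 = 1/2880
⇒ 3j(2 5 5; -2 0 2)² = 14/429, sgn -1
4πI² = N·(3j₀)²·(3jₘ)² = 700/1521
I = -1·√(0.460224/4π) = -0.19137248
No selection rule forces the value: the integral is nonzero (none).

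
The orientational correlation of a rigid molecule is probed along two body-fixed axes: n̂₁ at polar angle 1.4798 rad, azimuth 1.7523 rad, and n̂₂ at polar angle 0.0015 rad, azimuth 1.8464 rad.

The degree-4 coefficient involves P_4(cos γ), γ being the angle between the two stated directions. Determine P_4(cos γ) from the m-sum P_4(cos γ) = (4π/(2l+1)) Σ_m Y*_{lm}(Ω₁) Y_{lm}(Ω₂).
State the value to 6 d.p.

0.343331

Expand P_4 via completeness: Σ_{m} conj(Y_{4,m}) at Ω₁ times Y_{4,m} at Ω₂ —
  [-4]  conj(Y_{4,-4})(Ω₁) = +0.325495+0.288963i ; Y_{4,-4}(Ω₂) = +0.000000-0.000000i ; Δ = +0.000000-0.000000i
  [-3]  conj(Y_{4,-3})(Ω₁) = +0.058189-0.096089i ; Y_{4,-3}(Ω₂) = +0.000000+0.000000i ; Δ = +0.000000-0.000000i
  [-2]  conj(Y_{4,-2})(Ω₁) = +0.292214+0.110995i ; Y_{4,-2}(Ω₂) = -0.000004+0.000002i ; Δ = -0.000001+0.000000i
  [-1]  conj(Y_{4,-1})(Ω₁) = +0.022737-0.123892i ; Y_{4,-1}(Ω₂) = -0.000772-0.002731i ; Δ = -0.000356+0.000034i
  [+0]  conj(Y_{4,0})(Ω₁) = +0.291403-0.000000i ; Y_{4,0}(Ω₂) = +0.846275+0.000000i ; Δ = +0.246607+0.000000i
  [+1]  conj(Y_{4,1})(Ω₁) = -0.022737-0.123892i ; Y_{4,1}(Ω₂) = +0.000772-0.002731i ; Δ = -0.000356-0.000034i
  [+2]  conj(Y_{4,2})(Ω₁) = +0.292214-0.110995i ; Y_{4,2}(Ω₂) = -0.000004-0.000002i ; Δ = -0.000001-0.000000i
  [+3]  conj(Y_{4,3})(Ω₁) = -0.058189-0.096089i ; Y_{4,3}(Ω₂) = -0.000000+0.000000i ; Δ = +0.000000+0.000000i
  [+4]  conj(Y_{4,4})(Ω₁) = +0.325495-0.288963i ; Y_{4,4}(Ω₂) = +0.000000+0.000000i ; Δ = +0.000000+0.000000i
Σ over m = +0.245893+0.000000i; ×(4π/9) → +0.343331+0.000000i. Real part: 0.343331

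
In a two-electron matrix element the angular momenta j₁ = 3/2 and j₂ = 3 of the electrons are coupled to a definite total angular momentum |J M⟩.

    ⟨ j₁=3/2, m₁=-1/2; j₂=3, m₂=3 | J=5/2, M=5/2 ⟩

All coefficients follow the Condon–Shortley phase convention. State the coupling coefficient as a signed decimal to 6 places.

triangle: 2!*1!*4!/8! = 48/40320
(j±m)!: 1!*2!*6!*0!*5!*0! = 172800
prefactor² = (2J+1)*Δ*N² = 8640/7
  k=2: +1/(2!*0!*0!*4!*1!*0!) = 1/48
Σ = 1/48  ⇒  CG² = 8640/7*(1/48)² = 15/28
CG = +√(15/28) = +0.731925

+√(15/28) = +0.731925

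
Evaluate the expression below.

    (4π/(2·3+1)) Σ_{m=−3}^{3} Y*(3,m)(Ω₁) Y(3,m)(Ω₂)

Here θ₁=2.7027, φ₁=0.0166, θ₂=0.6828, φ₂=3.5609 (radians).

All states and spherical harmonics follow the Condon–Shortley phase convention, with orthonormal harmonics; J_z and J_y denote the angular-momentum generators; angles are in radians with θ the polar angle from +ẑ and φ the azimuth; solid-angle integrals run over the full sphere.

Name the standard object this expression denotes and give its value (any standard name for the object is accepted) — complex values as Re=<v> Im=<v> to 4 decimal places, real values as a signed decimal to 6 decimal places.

This sum is the spherical-harmonic addition theorem: it equals the Legendre polynomial P_l(cos γ) of the angle γ between the two directions.
Expand P_3 via completeness: Σ_{m} conj(Y_{3,m}) at Ω₁ times Y_{3,m} at Ω₂ —
  m=-3: Y*=+0.031975+0.001594i  Y=-0.032259+0.099719i  product -0.001190+0.003137i
  m=-2: Y*=-0.166959-0.005545i  Y=+0.211014-0.234759i  product -0.036533+0.038025i
  m=-1: Y*=+0.425276+0.007060i  Y=-0.374253+0.166820i  product -0.160339+0.068302i
  m=+0: Y*=-0.370623-0.000000i  Y=+0.002721+0.000000i  product -0.001008-0.000000i
  m=+1: Y*=-0.425276+0.007060i  Y=+0.374253+0.166820i  product -0.160339-0.068302i
  m=+2: Y*=-0.166959+0.005545i  Y=+0.211014+0.234759i  product -0.036533-0.038025i
  m=+3: Y*=-0.031975+0.001594i  Y=+0.032259+0.099719i  product -0.001190-0.003137i
Accumulated sum -0.397131+0.000000i; after 4π/(2l+1) scaling, -0.712929+0.000000i ⇒ P_3 = -0.712929

Legendre polynomial (addition theorem), -0.712929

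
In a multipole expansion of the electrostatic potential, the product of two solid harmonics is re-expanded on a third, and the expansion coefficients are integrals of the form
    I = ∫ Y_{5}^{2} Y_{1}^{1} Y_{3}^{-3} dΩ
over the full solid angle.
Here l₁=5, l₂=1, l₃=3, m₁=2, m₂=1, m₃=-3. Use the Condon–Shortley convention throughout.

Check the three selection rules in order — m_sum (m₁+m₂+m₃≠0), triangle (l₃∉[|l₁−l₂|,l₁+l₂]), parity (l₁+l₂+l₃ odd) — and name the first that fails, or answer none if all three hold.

triangle

azimuthal sum: 2 + 1 − 3 = 0  ✓
l₃ must lie in [4,6]; have l₃=3  ✗
L = 5 + 1 + 3 = 9 (odd)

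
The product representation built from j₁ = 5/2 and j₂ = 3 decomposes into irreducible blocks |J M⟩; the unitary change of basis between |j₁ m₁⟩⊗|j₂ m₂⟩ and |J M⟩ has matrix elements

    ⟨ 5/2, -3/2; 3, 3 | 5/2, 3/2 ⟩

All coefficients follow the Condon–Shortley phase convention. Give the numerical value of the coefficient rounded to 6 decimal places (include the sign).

-0.617213  (= −√(8/21))

j₁+j₂−J=3  J+j₁−j₂=2  J−j₁+j₂=3  j₁+j₂+J+1=9
(j₁±m₁, j₂±m₂, J±M) = (1,4,6,0,4,1)
P² = 3456/7
sum k=3..3:
  [3] −1/36 = -1/36
S = -1/36
C² = P²·S² = 8/21 ; C = -0.617213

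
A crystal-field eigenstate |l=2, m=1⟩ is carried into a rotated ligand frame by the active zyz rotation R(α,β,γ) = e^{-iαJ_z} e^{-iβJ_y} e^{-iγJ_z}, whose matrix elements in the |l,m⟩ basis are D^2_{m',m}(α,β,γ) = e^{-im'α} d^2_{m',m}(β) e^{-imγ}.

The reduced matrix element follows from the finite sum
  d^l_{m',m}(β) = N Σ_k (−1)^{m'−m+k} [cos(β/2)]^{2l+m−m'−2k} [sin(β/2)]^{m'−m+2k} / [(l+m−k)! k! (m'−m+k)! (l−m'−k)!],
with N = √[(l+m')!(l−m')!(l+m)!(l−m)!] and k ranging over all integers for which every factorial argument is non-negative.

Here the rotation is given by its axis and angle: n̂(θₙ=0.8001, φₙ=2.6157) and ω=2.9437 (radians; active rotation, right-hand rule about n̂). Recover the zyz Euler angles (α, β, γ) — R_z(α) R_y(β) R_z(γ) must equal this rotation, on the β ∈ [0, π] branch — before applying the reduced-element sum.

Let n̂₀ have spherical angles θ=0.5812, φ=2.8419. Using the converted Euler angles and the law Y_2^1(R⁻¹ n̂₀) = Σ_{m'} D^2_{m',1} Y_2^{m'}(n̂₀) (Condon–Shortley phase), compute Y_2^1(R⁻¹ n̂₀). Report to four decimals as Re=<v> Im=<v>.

Axis–angle → zyz. n̂ = (sinθₙcosφₙ, sinθₙsinφₙ, cosθₙ) = (-0.620484, +0.360137, +0.696635), ω = 2.9437.
R = I cosω + sinω [n̂]ₓ + (1−cosω) n̂n̂ᵀ gives
  R = [-0.217995, -0.579519, -0.785262; -0.305597, -0.723617, +0.618861; -0.926870, +0.374882, -0.019354]
β = atan2(√(R₁₃²+R₂₃²), R₃₃) = 1.590152; α = atan2(R₂₃, R₁₃) mod 2π = 2.474153; γ = atan2(R₃₂, −R₃₁) mod 2π = 0.384346
Need the full column D^2_{m',1} for m'=−2..2 at α=2.4742, β=1.5902, γ=0.3843.
cos(β/2)=0.700231, sin(β/2)=0.713917
d^2_{-2,1}: single k=3 term ⇒ +0.509582;  D = -0.075359-0.503979i
d^2_{-1,1}: k∈[2..3] ⇒ +0.749719 -0.259771 = +0.489948;  D = -0.243025+0.425427i
d^2_{0,1}: k∈[1..2] ⇒ +0.600408 -0.624107 = -0.023699;  D = -0.021970+0.008886i
d^2_{1,1}: k∈[0..1] ⇒ +0.240417 -0.749719 = -0.509302;  D = +0.489030+0.142262i
d^2_{2,1}: single k=0 term ⇒ -0.490231;  D = -0.284946-0.398914i
Y_2^{m'}(θ=0.5812,φ=2.8419) and Σ D·Y over m':
  (-0.0754-0.5040i)·(+0.0961+0.0657i)  (-0.2430+0.4254i)·(-0.3387-0.1047i)  (-0.0220+0.0089i)·(+0.3456+0.0000i)  (+0.4890+0.1423i)·(+0.3387-0.1047i)  (-0.2849-0.3989i)·(+0.0961-0.0657i)
Y_2^1(R⁻¹ n̂) = +0.272035-0.191621i

Re=0.2720 Im=-0.1916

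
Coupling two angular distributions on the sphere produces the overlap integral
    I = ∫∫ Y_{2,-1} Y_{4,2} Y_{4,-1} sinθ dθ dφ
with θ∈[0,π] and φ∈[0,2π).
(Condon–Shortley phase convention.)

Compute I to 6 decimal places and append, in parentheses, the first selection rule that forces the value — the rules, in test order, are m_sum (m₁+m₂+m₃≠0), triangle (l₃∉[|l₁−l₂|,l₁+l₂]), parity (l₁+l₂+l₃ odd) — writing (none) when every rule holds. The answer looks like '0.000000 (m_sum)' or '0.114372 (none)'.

0.127700 (none)

m-sum 0 ✓  L=10 even ✓  2≤4≤6 ✓
Π(2lᵢ+1) = 5×9×9 = 405
triangle coeff Δ(2,4,4) = 1/13860
Σ_t [0,2]: t=0:+1/192 t=1:−1/36 t=2:+1/192 = -5/288
(3j)²=20/693 [(2 4 4; 0 0 0)], sign=-1
Σ_t [1,2]: t=1:−1/240 t=2:+1/96 = 1/160
(3j)²=27/1540 [(2 4 4; -1 2 -1)], sign=-1
⇒ 4πI² = 1215/5929
I = (+1)√(1215/5929/(4π)) = 0.12770047
No selection rule forces the value: the integral is nonzero (none).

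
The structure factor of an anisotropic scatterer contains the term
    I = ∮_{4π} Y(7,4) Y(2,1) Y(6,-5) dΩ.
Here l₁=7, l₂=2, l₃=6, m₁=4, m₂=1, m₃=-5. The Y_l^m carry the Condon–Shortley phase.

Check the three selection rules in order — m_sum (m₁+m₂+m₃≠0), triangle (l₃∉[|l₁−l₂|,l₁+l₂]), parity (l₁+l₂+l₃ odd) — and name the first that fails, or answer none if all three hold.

Σmᵢ = 0  ✓
l₃∈[|l₁−l₂|,l₁+l₂]=[5,9], have l₃=6  ✓
Σlᵢ = 15 ⇒ odd  ✗

parity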